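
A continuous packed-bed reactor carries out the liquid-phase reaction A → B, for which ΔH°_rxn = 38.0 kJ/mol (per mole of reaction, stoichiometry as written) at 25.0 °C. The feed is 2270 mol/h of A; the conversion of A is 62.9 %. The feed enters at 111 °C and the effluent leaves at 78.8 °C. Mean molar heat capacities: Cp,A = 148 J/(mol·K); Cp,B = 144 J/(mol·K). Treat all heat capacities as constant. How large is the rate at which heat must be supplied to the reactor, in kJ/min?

Q_in = 719 kJ/min

Extent of reaction ξ = 0.629 × 2270 = 1427.8 mol/h
Reaction term: ξ·ΔH°_rxn = 1427.8 × 38.0 = 54258 kJ/h
Sensible, feed 111→25 °C: -28893 kJ/h
Outlet flows (mol/h): A 842.17, B 1427.8
Sensible, products 25→78.8 °C: 17767 kJ/h
Q = ΔH = 43132 kJ/h = 11.981 kW
Heat supplied = 718.87 kJ/min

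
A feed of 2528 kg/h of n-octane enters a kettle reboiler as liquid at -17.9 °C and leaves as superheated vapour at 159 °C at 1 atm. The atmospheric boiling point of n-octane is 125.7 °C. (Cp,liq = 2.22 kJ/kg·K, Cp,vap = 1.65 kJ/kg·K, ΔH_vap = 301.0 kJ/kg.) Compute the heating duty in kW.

Q = 474 kW

liquid -17.9→125.7 °C: 318.79 kJ/kg
vaporisation at 125.7 °C: 301 kJ/kg
vapour 125.7→159 °C: 54.945 kJ/kg
Δh = 318.79 + 301 + 54.945 = 674.74 kJ/kg
Q = ṁ·Δh = 2528 kg/h × 674.74 kJ/kg = 1.7057e+06 kJ/h
|Q| = 473.82 kW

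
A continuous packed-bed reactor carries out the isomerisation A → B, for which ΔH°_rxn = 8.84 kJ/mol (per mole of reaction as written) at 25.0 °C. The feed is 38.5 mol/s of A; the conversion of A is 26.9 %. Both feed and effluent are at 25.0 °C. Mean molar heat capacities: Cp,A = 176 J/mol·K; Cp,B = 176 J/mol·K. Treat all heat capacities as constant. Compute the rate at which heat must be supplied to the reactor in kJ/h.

Extent of reaction ξ = 0.269 × 38.5 = 10.357 mol/s
Reaction term: ξ·ΔH°_rxn = 10.357 × 8.84 = 91.551 kJ/s
Q = ΔH = 91.551 kJ/s = 91.551 kW
Heat supplied = 329590 kJ/h

Q_in = 330000 kJ/h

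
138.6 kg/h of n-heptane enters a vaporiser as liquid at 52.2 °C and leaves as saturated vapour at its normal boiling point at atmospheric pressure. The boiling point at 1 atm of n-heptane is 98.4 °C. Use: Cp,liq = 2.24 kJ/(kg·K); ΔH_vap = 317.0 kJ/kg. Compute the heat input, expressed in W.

Q = 16200 W

liquid 52.2→98.4 °C: 103.49 kJ/kg
vaporisation at 98.4 °C: 317 kJ/kg
Δh = 103.49 + 317 = 420.49 kJ/kg
Q = ṁ·Δh = 138.6 kg/h × 420.49 kJ/kg = 58280 kJ/h
|Q| = 16.189 kW = 16189 W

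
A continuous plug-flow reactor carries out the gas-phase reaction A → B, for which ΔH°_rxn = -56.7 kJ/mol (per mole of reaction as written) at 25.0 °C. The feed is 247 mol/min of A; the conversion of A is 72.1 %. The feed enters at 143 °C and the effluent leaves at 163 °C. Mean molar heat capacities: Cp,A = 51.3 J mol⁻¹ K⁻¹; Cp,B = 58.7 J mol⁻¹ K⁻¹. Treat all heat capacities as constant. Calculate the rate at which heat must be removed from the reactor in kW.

Q_out = 161 kW

Extent of reaction ξ = 0.721 × 247 = 178.09 mol/min
Reaction term: ξ·ΔH°_rxn = 178.09 × -56.7 = -10098 kJ/min
Sensible, feed 143→25 °C: -1495.2 kJ/min
Outlet flows (mol/min): A 68.913, B 178.09
Sensible, products 25→163 °C: 1930.5 kJ/min
Q = ΔH = -9662.2 kJ/min = -161.04 kW
Heat removed = 161.04 kW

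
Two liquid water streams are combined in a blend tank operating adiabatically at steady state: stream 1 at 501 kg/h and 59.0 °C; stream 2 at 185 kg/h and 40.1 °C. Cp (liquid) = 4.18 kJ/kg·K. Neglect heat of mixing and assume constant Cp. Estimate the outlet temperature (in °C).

T_out = 53.9 °C

No heat crosses the boundary, so H_out = H_in.
Σ ṁᵢCp,ᵢTᵢ = 501×4.18×59.0 + 185×4.18×40.1 = 154570
Σ ṁᵢCp,ᵢ = 501×4.18 + 185×4.18 = 2867.5
T_out = 154570 / 2867.5 = 53.903 °C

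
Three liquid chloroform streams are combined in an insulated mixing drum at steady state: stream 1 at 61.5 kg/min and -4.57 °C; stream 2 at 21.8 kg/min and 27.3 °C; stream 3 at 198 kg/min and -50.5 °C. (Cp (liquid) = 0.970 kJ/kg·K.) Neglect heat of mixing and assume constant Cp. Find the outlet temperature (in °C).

No heat crosses the boundary, so H_out = H_in.
Σ ṁᵢCp,ᵢTᵢ = 61.5×0.970×-4.57 + 21.8×0.970×27.3 + 198×0.970×-50.5 = -9394.4
Σ ṁᵢCp,ᵢ = 61.5×0.970 + 21.8×0.970 + 198×0.970 = 272.86
T_out = -9394.4 / 272.86 = -34.429 °C

T_out = -34.4 °C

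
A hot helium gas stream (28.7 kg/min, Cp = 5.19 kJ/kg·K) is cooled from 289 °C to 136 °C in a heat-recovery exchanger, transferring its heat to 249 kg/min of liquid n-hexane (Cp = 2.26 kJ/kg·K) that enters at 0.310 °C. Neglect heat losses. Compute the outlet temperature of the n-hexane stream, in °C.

T_c,out = 40.8 °C

Heat released by hot stream: Q = 28.7 × 5.19 × (289 − 136) = 22790 kJ/min
Energy balance on cold side (adiabatic exchanger): Q = ṁ_c·Cp_c·(T_c,out − T_c,in)
T_c,out = 0.310 + 22790/(249 × 2.26) = 40.808 °C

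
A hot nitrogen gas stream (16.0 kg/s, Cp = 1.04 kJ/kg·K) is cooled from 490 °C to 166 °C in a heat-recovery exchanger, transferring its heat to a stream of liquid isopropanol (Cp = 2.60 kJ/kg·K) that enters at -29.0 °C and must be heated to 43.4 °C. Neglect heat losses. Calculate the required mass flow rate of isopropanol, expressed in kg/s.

Heat released by hot stream: Q = 16.0 × 1.04 × (490 − 166) = 5391.4 kJ/s
Energy balance on cold side (adiabatic exchanger): Q = ṁ_c·Cp_c·(T_c,out − T_c,in)
ṁ_c = 5391.4 / [2.60 × (43.4 − -29.0)] = 28.641 kg/s

ṁ_c = 28.6 kg/s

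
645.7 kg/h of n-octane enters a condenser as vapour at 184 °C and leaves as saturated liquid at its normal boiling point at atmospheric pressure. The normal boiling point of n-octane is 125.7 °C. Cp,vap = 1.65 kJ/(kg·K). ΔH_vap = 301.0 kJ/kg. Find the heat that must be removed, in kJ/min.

Q_c = 4270 kJ/min

vapour 184→125.7 °C: -96.195 kJ/kg
condensation at 125.7 °C: -301 kJ/kg
Δh = -96.195 + -301 = -397.19 kJ/kg
Q = ṁ·Δh = 645.7 kg/h × -397.19 kJ/kg = -256470 kJ/h
|Q| = 71.241 kW = 4274.5 kJ/min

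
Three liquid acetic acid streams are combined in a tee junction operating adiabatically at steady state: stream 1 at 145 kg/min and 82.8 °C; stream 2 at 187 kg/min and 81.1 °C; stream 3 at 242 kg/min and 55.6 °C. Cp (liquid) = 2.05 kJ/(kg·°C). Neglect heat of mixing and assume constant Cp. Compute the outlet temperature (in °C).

Energy balance with Q = 0: Σ ṁᵢCp,ᵢ(T_out − Tᵢ) = 0
Σ ṁᵢCp,ᵢTᵢ = 145×2.05×82.8 + 187×2.05×81.1 + 242×2.05×55.6 = 83285
Σ ṁᵢCp,ᵢ = 145×2.05 + 187×2.05 + 242×2.05 = 1176.7
T_out = 83285 / 1176.7 = 70.779 °C

T_out = 70.8 °C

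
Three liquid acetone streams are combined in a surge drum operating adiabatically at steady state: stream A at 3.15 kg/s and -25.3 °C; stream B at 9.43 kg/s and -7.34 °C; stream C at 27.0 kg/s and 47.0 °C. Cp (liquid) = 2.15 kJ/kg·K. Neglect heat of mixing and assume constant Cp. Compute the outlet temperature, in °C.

T_out = 28.3 °C

Energy balance with Q = 0: Σ ṁᵢCp,ᵢ(T_out − Tᵢ) = 0
T_out = Σ ṁᵢCp,ᵢTᵢ / Σ ṁᵢCp,ᵢ
      = 2408.2 / 85.097 = 28.299 °C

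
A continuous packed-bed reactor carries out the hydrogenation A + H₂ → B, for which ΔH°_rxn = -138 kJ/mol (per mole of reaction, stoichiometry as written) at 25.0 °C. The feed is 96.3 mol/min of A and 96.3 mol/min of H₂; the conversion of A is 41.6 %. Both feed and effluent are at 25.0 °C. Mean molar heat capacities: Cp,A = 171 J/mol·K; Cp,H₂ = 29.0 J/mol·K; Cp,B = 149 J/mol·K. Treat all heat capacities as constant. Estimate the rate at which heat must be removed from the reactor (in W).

Q_out = 92100 W

Extent of reaction ξ = 0.416 × 96.3 = 40.061 mol/min
Reaction term: ξ·ΔH°_rxn = 40.061 × -138 = -5528.4 kJ/min
Q = ΔH = -5528.4 kJ/min = -92.14 kW
Heat removed = 92140 W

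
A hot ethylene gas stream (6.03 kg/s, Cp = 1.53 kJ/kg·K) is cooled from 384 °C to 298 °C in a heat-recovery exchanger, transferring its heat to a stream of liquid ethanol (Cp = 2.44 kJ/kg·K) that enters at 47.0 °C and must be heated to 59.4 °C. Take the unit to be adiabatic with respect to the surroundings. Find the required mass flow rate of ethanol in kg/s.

Heat released by hot stream: Q = 6.03 × 1.53 × (384 − 298) = 793.43 kJ/s
Energy balance on cold side (adiabatic exchanger): Q = ṁ_c·Cp_c·(T_c,out − T_c,in)
ṁ_c = 793.43 / [2.44 × (59.4 − 47.0)] = 26.224 kg/s

ṁ_c = 26.2 kg/s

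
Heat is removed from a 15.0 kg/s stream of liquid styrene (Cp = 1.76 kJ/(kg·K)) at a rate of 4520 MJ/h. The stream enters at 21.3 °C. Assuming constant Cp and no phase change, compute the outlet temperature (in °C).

Q = 4520 MJ/h = 1255.6 kJ/s
ΔT = Q/(ṁ·Cp) = 1255.6/(15.0×1.76) = 47.559 K
T_out = 21.3 − 47.559 = -26.259 °C

T_out = -26.3 °C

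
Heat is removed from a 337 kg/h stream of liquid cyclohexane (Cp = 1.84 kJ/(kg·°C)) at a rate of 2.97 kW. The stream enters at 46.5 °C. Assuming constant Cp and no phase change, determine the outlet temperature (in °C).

Q = 2.97 kW = 10692 kJ/h
ΔT = Q/(ṁ·Cp) = 10692/(337×1.84) = 17.243 K
T_out = 46.5 − 17.243 = 29.257 °C

T_out = 29.3 °C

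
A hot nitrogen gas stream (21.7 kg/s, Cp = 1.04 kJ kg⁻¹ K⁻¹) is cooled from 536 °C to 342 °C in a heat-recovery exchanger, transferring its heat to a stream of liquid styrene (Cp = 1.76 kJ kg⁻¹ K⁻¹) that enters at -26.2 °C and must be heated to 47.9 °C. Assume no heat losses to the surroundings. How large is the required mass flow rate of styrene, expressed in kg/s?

ṁ_c = 33.6 kg/s

Heat released by hot stream: Q = 21.7 × 1.04 × (536 − 342) = 4378.2 kJ/s
Energy balance on cold side (adiabatic exchanger): Q = ṁ_c·Cp_c·(T_c,out − T_c,in)
ṁ_c = 4378.2 / [1.76 × (47.9 − -26.2)] = 33.571 kg/s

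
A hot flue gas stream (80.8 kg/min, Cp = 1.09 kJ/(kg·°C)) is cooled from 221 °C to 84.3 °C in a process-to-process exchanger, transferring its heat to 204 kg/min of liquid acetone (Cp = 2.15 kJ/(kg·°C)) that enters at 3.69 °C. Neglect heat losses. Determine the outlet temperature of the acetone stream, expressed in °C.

T_c,out = 31.1 °C

Heat released by hot stream: Q = 80.8 × 1.09 × (221 − 84.3) = 12039 kJ/min
Energy balance on cold side (adiabatic exchanger): Q = ṁ_c·Cp_c·(T_c,out − T_c,in)
T_c,out = 3.69 + 12039/(204 × 2.15) = 31.14 °C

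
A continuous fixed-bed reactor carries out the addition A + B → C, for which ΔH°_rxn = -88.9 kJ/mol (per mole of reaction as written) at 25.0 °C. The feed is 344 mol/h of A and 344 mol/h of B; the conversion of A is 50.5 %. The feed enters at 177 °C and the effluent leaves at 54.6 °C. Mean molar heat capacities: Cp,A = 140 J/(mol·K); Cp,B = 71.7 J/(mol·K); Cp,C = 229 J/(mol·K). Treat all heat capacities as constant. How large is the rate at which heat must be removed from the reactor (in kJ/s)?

Q_out = 6.74 kJ/s

Extent of reaction ξ = 0.505 × 344 = 173.72 mol/h
Reaction term: ξ·ΔH°_rxn = 173.72 × -88.9 = -15444 kJ/h
Sensible, feed 177→25 °C: -11069 kJ/h
Outlet flows (mol/h): A 170.28, B 170.28, C 173.72
Sensible, products 25→54.6 °C: 2244.6 kJ/h
Q = ΔH = -24269 kJ/h = -6.7413 kW
Heat removed = 6.7413 kJ/s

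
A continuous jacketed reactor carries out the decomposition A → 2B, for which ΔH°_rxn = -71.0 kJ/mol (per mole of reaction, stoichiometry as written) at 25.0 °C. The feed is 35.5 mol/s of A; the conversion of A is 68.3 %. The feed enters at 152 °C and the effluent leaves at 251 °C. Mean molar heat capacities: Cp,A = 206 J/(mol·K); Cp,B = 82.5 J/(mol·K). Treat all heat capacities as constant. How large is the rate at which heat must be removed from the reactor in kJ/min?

Extent of reaction ξ = 0.683 × 35.5 = 24.247 mol/s
Reaction term: ξ·ΔH°_rxn = 24.247 × -71.0 = -1721.5 kJ/s
Sensible, feed 152→25 °C: -928.75 kJ/s
Outlet flows (mol/s): A 11.253, B 48.493
Sensible, products 25→251 °C: 1428.1 kJ/s
Q = ΔH = -1222.2 kJ/s = -1222.2 kW
Heat removed = 73331 kJ/min

Q_out = 73300 kJ/min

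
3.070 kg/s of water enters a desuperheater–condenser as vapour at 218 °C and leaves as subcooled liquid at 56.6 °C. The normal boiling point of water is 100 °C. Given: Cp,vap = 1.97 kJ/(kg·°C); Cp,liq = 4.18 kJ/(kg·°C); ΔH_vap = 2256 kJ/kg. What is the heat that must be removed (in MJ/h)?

Q_c = 29500 MJ/h

vapour 218→100 °C: -232.46 kJ/kg
condensation at 100 °C: -2256 kJ/kg
liquid 100→56.6 °C: -181.41 kJ/kg
Δh = -232.46 + -2256 + -181.41 = -2669.9 kJ/kg
Q = ṁ·Δh = 3.070 kg/s × -2669.9 kJ/kg = -8196.5 kJ/s
|Q| = 8196.5 kW = 29507 MJ/h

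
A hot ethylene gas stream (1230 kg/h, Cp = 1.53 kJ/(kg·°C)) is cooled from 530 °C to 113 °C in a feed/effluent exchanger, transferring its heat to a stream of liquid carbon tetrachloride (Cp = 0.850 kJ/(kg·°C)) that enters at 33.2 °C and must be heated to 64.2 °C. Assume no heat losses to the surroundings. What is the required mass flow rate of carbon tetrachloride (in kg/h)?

Heat released by hot stream: Q = 1230 × 1.53 × (530 − 113) = 784750 kJ/h
Energy balance on cold side (adiabatic exchanger): Q = ṁ_c·Cp_c·(T_c,out − T_c,in)
ṁ_c = 784750 / [0.850 × (64.2 − 33.2)] = 29782 kg/h

ṁ_c = 29800 kg/h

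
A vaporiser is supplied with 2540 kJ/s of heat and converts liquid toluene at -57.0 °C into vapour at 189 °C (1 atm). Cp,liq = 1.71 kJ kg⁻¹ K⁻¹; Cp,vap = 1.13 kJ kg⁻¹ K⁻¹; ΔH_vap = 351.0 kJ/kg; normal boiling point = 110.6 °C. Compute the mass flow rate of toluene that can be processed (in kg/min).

Δh = 1.71×(110.6−-57.0) + 351.0 + 1.13×(189−110.6) = 726.19 kJ/kg
Q = 2540 kJ/s = 2540 kJ/s = 152400 kJ/min
ṁ = Q/Δh = 152400 / 726.19 = 209.86 kg/min

ṁ = 210 kg/min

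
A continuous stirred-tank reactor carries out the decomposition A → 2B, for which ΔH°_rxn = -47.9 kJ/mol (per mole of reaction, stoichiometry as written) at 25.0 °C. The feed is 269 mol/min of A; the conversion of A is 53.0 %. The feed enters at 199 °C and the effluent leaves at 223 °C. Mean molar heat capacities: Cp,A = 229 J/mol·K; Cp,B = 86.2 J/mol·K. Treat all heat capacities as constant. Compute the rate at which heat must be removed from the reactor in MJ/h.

Q_out = 417 MJ/h

Extent of reaction ξ = 0.530 × 269 = 142.57 mol/min
Reaction term: ξ·ΔH°_rxn = 142.57 × -47.9 = -6829.1 kJ/min
Sensible, feed 199→25 °C: -10719 kJ/min
Outlet flows (mol/min): A 126.43, B 285.14
Sensible, products 25→223 °C: 10599 kJ/min
Q = ΔH = -6948.4 kJ/min = -115.81 kW
Heat removed = 416.91 MJ/h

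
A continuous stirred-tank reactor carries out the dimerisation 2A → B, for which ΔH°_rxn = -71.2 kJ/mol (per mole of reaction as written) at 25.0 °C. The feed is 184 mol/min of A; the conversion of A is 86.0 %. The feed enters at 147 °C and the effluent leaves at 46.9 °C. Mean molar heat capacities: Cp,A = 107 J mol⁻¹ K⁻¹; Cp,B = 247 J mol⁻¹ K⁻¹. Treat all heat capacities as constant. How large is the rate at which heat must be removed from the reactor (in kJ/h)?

Q_out = 453000 kJ/h

Extent of reaction ξ = 0.860 × 184 / 2 = 79.12 mol/min
Reaction term: ξ·ΔH°_rxn = 79.12 × -71.2 = -5633.3 kJ/min
Sensible, feed 147→25 °C: -2401.9 kJ/min
Outlet flows (mol/min): A 25.76, B 79.12
Sensible, products 25→46.9 °C: 488.35 kJ/min
Q = ΔH = -7546.9 kJ/min = -125.78 kW
Heat removed = 452820 kJ/h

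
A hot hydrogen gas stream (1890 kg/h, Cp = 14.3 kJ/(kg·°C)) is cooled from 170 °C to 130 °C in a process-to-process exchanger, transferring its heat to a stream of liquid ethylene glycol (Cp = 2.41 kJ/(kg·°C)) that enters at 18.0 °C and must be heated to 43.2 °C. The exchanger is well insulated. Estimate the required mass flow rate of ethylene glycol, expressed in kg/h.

Heat released by hot stream: Q = 1890 × 14.3 × (170 − 130) = 1.0811e+06 kJ/h
Energy balance on cold side (adiabatic exchanger): Q = ṁ_c·Cp_c·(T_c,out − T_c,in)
ṁ_c = 1.0811e+06 / [2.41 × (43.2 − 18.0)] = 17801 kg/h

ṁ_c = 17800 kg/h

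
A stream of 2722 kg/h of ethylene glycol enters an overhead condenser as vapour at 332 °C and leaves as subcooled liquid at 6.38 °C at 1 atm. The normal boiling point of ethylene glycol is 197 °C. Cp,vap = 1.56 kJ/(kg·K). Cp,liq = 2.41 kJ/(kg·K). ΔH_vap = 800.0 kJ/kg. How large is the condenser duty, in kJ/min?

Q_c = 66700 kJ/min

vapour 332→197 °C: -210.6 kJ/kg
condensation at 197 °C: -800 kJ/kg
liquid 197→6.38 °C: -459.39 kJ/kg
Δh = -210.6 + -800 + -459.39 = -1470 kJ/kg
Q = ṁ·Δh = 2722 kg/h × -1470 kJ/kg = -4.0013e+06 kJ/h
|Q| = 1111.5 kW = 66689 kJ/min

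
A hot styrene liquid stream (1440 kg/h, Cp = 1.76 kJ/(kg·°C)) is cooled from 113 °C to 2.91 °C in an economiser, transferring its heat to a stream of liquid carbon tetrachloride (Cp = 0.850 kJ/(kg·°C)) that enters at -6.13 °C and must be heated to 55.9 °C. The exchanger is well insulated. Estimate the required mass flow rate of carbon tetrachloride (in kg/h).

Heat released by hot stream: Q = 1440 × 1.76 × (113 − 2.91) = 279010 kJ/h
Energy balance on cold side (adiabatic exchanger): Q = ṁ_c·Cp_c·(T_c,out − T_c,in)
ṁ_c = 279010 / [0.850 × (55.9 − -6.13)] = 5291.8 kg/h

ṁ_c = 5290 kg/h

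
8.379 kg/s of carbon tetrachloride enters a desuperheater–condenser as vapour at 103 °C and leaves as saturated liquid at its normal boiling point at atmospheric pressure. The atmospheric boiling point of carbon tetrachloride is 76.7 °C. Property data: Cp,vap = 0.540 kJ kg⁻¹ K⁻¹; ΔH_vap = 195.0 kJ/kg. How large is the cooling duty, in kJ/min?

Q_c = 105000 kJ/min

vapour 103→76.7 °C: -14.202 kJ/kg
condensation at 76.7 °C: -195 kJ/kg
Δh = -14.202 + -195 = -209.2 kJ/kg
Q = ṁ·Δh = 8.379 kg/s × -209.2 kJ/kg = -1752.9 kJ/s
|Q| = 1752.9 kW = 105170 kJ/min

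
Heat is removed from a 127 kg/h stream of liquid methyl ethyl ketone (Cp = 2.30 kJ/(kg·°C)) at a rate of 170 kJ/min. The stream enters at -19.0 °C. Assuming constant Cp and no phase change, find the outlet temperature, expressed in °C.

T_out = -53.9 °C

Q = 170 kJ/min = 10200 kJ/h
ΔT = Q/(ṁ·Cp) = 10200/(127×2.30) = 34.92 K
T_out = -19.0 − 34.92 = -53.92 °C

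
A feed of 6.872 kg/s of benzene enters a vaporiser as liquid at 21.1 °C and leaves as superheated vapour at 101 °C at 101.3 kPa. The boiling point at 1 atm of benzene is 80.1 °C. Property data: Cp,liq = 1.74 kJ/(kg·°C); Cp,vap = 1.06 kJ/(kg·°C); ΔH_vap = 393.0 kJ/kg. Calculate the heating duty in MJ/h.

Q = 12800 MJ/h

liquid 21.1→80.1 °C: 102.66 kJ/kg
vaporisation at 80.1 °C: 393 kJ/kg
vapour 80.1→101 °C: 22.154 kJ/kg
Δh = 102.66 + 393 + 22.154 = 517.81 kJ/kg
Q = ṁ·Δh = 6.872 kg/s × 517.81 kJ/kg = 3558.4 kJ/s
|Q| = 3558.4 kW = 12810 MJ/h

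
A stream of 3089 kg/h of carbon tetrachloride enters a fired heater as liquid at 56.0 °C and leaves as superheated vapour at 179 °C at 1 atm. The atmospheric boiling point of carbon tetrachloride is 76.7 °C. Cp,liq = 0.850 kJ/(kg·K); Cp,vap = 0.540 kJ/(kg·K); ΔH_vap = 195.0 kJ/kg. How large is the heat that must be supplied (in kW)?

liquid 56.0→76.7 °C: 17.595 kJ/kg
vaporisation at 76.7 °C: 195 kJ/kg
vapour 76.7→179 °C: 55.242 kJ/kg
Δh = 17.595 + 195 + 55.242 = 267.84 kJ/kg
Q = ṁ·Δh = 3089 kg/h × 267.84 kJ/kg = 827350 kJ/h
|Q| = 229.82 kW

Q = 230 kW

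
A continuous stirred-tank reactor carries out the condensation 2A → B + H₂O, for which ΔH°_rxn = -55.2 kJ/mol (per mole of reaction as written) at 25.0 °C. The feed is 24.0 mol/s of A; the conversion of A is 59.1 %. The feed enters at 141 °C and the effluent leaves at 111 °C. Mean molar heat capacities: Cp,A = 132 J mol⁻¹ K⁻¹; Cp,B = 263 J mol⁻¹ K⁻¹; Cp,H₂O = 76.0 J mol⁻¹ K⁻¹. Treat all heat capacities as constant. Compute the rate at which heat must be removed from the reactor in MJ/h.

Extent of reaction ξ = 0.591 × 24.0 / 2 = 7.092 mol/s
Reaction term: ξ·ΔH°_rxn = 7.092 × -55.2 = -391.48 kJ/s
Sensible, feed 141→25 °C: -367.49 kJ/s
Outlet flows (mol/s): A 9.816, B 7.092, H₂O 7.092
Sensible, products 25→111 °C: 318.19 kJ/s
Q = ΔH = -440.77 kJ/s = -440.77 kW
Heat removed = 1586.8 MJ/h

Q_out = 1590 MJ/h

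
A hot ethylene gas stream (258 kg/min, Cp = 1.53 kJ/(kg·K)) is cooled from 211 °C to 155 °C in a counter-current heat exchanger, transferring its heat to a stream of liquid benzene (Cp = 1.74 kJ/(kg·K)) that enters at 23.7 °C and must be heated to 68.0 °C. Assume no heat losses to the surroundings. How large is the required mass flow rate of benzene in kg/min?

Heat released by hot stream: Q = 258 × 1.53 × (211 − 155) = 22105 kJ/min
Energy balance on cold side (adiabatic exchanger): Q = ṁ_c·Cp_c·(T_c,out − T_c,in)
ṁ_c = 22105 / [1.74 × (68.0 − 23.7)] = 286.78 kg/min

ṁ_c = 287 kg/min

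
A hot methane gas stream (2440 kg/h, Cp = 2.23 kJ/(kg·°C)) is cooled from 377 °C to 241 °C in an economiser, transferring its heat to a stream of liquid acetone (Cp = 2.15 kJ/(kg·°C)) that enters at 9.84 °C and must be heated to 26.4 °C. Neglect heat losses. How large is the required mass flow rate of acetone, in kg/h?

ṁ_c = 20800 kg/h

Heat released by hot stream: Q = 2440 × 2.23 × (377 − 241) = 740000 kJ/h
Energy balance on cold side (adiabatic exchanger): Q = ṁ_c·Cp_c·(T_c,out − T_c,in)
ṁ_c = 740000 / [2.15 × (26.4 − 9.84)] = 20784 kg/h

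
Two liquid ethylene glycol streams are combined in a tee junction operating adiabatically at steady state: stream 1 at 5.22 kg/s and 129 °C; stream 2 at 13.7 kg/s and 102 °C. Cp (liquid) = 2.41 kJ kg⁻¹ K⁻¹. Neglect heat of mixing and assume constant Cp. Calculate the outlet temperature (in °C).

No heat crosses the boundary, so H_out = H_in.
T_out = Σ ṁᵢCp,ᵢTᵢ / Σ ṁᵢCp,ᵢ
      = 4990.6 / 45.597 = 109.45 °C

T_out = 109 °C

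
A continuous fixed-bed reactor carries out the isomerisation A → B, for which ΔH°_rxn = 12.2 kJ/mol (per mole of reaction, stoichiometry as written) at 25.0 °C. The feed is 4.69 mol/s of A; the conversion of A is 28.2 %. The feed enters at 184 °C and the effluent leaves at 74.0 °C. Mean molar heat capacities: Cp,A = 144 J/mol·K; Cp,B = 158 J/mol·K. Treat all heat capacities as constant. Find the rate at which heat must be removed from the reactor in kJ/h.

Extent of reaction ξ = 0.282 × 4.69 = 1.3226 mol/s
Reaction term: ξ·ΔH°_rxn = 1.3226 × 12.2 = 16.135 kJ/s
Sensible, feed 184→25 °C: -107.38 kJ/s
Outlet flows (mol/s): A 3.3674, B 1.3226
Sensible, products 25→74.0 °C: 34 kJ/s
Q = ΔH = -57.247 kJ/s = -57.247 kW
Heat removed = 206090 kJ/h

Q_out = 206000 kJ/h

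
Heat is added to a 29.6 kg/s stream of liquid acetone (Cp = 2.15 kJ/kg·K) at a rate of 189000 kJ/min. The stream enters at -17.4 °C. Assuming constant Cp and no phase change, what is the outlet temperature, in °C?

Q = 189000 kJ/min = 3150 kJ/s
ΔT = Q/(ṁ·Cp) = 3150/(29.6×2.15) = 49.497 K
T_out = -17.4 + 49.497 = 32.097 °C

T_out = 32.1 °C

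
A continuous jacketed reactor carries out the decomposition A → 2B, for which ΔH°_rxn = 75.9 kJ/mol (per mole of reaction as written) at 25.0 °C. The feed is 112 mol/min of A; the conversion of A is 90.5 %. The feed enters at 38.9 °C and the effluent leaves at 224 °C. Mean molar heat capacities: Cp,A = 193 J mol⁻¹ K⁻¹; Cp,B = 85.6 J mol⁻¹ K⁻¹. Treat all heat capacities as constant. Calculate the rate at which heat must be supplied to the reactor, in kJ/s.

Q_in = 188 kJ/s

Extent of reaction ξ = 0.905 × 112 = 101.36 mol/min
Reaction term: ξ·ΔH°_rxn = 101.36 × 75.9 = 7693.2 kJ/min
Sensible, feed 38.9→25 °C: -300.46 kJ/min
Outlet flows (mol/min): A 10.64, B 202.72
Sensible, products 25→224 °C: 3861.9 kJ/min
Q = ΔH = 11255 kJ/min = 187.58 kW
Heat supplied = 187.58 kJ/s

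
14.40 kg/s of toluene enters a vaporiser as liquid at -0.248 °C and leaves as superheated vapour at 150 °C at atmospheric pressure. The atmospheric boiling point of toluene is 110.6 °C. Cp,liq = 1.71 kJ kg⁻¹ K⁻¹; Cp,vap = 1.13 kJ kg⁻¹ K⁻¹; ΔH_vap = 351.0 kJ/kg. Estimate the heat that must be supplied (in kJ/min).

liquid -0.248→110.6 °C: 189.55 kJ/kg
vaporisation at 110.6 °C: 351 kJ/kg
vapour 110.6→150 °C: 44.522 kJ/kg
Δh = 189.55 + 351 + 44.522 = 585.07 kJ/kg
Q = ṁ·Δh = 14.40 kg/s × 585.07 kJ/kg = 8425 kJ/s
|Q| = 8425 kW = 505500 kJ/min

Q = 506000 kJ/min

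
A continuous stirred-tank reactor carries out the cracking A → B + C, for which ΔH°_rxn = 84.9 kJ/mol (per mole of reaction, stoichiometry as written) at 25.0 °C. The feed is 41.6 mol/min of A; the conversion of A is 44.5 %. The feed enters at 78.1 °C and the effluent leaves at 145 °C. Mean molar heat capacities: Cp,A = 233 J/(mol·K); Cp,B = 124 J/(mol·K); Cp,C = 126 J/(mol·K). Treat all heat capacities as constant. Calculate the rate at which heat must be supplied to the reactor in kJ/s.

Q_in = 37.6 kJ/s

Extent of reaction ξ = 0.445 × 41.6 = 18.512 mol/min
Reaction term: ξ·ΔH°_rxn = 18.512 × 84.9 = 1571.7 kJ/min
Sensible, feed 78.1→25 °C: -514.69 kJ/min
Outlet flows (mol/min): A 23.088, B 18.512, C 18.512
Sensible, products 25→145 °C: 1200.9 kJ/min
Q = ΔH = 2257.9 kJ/min = 37.631 kW
Heat supplied = 37.631 kJ/s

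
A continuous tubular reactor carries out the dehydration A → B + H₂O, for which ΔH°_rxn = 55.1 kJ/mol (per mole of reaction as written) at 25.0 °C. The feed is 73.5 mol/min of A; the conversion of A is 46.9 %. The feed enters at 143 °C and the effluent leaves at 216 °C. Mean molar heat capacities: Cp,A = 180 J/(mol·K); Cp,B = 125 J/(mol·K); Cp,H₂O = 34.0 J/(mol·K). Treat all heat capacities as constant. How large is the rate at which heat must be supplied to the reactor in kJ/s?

Q_in = 45.4 kJ/s

Extent of reaction ξ = 0.469 × 73.5 = 34.471 mol/min
Reaction term: ξ·ΔH°_rxn = 34.471 × 55.1 = 1899.4 kJ/min
Sensible, feed 143→25 °C: -1561.1 kJ/min
Outlet flows (mol/min): A 39.029, B 34.471, H₂O 34.471
Sensible, products 25→216 °C: 2388.7 kJ/min
Q = ΔH = 2726.9 kJ/min = 45.448 kW
Heat supplied = 45.448 kJ/s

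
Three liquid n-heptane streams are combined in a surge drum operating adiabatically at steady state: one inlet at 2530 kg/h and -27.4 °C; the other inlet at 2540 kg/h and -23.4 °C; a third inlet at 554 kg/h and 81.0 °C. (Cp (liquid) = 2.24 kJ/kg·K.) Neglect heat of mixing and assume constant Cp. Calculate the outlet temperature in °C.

T_out = -14.9 °C

No heat crosses the boundary, so H_out = H_in.
T_out = Σ ṁᵢCp,ᵢTᵢ / Σ ṁᵢCp,ᵢ
      = -187900 / 12598 = -14.915 °C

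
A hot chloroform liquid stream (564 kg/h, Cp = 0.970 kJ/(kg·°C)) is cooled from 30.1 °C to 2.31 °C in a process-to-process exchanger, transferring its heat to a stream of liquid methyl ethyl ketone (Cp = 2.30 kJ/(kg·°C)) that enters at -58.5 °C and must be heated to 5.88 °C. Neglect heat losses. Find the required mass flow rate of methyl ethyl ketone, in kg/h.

ṁ_c = 103 kg/h

Heat released by hot stream: Q = 564 × 0.970 × (30.1 − 2.31) = 15203 kJ/h
Energy balance on cold side (adiabatic exchanger): Q = ṁ_c·Cp_c·(T_c,out − T_c,in)
ṁ_c = 15203 / [2.30 × (5.88 − -58.5)] = 102.67 kg/h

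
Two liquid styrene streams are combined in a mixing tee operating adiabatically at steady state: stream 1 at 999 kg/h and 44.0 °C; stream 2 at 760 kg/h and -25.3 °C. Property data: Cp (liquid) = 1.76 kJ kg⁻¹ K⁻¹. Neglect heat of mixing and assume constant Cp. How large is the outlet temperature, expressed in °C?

T_out = 14.1 °C

No heat crosses the boundary, so H_out = H_in.
T_out = Σ ṁᵢCp,ᵢTᵢ / Σ ṁᵢCp,ᵢ
      = 43521 / 3095.8 = 14.058 °C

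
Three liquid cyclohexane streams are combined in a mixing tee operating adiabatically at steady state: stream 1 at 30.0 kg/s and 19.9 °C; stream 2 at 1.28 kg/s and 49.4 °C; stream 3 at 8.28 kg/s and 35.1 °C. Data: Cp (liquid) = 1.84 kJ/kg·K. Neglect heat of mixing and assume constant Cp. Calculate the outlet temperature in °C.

Adiabatic, steady state ⇒ Σ ṁᵢCp,ᵢ(T_out − Tᵢ) = 0
T_out = Σ ṁᵢCp,ᵢTᵢ / Σ ṁᵢCp,ᵢ
      = 1749.6 / 72.79 = 24.036 °C

T_out = 24.0 °C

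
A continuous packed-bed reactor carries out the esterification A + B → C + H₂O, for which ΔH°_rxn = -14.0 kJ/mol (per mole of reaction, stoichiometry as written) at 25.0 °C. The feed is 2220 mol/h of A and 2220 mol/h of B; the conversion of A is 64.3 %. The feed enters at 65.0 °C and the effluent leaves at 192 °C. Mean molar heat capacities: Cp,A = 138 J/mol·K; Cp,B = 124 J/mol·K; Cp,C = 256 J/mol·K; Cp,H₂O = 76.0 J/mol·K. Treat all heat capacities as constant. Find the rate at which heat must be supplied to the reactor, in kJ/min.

Q_in = 1180 kJ/min

Extent of reaction ξ = 0.643 × 2220 = 1427.5 mol/h
Reaction term: ξ·ΔH°_rxn = 1427.5 × -14.0 = -19984 kJ/h
Sensible, feed 65.0→25 °C: -23266 kJ/h
Outlet flows (mol/h): A 792.54, B 792.54, C 1427.5, H₂O 1427.5
Sensible, products 25→192 °C: 113820 kJ/h
Q = ΔH = 70571 kJ/h = 19.603 kW
Heat supplied = 1176.2 kJ/min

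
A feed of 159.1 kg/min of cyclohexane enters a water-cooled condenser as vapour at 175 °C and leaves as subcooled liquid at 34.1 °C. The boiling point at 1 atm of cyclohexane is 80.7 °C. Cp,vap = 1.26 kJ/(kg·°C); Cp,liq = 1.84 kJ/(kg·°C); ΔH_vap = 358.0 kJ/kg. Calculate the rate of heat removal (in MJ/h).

Q_c = 5370 MJ/h

vapour 175→80.7 °C: -118.82 kJ/kg
condensation at 80.7 °C: -358 kJ/kg
liquid 80.7→34.1 °C: -85.744 kJ/kg
Δh = -118.82 + -358 + -85.744 = -562.56 kJ/kg
Q = ṁ·Δh = 159.1 kg/min × -562.56 kJ/kg = -89504 kJ/min
|Q| = 1491.7 kW = 5370.2 MJ/h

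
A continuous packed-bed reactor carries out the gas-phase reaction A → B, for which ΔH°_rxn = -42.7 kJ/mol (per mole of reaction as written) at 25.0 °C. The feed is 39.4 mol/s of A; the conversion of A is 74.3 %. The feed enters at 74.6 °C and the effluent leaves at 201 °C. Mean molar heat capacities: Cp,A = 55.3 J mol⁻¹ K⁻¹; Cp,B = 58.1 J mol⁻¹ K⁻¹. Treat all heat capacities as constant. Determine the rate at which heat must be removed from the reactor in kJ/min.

Q_out = 57600 kJ/min

Extent of reaction ξ = 0.743 × 39.4 = 29.274 mol/s
Reaction term: ξ·ΔH°_rxn = 29.274 × -42.7 = -1250 kJ/s
Sensible, feed 74.6→25 °C: -108.07 kJ/s
Outlet flows (mol/s): A 10.126, B 29.274
Sensible, products 25→201 °C: 397.9 kJ/s
Q = ΔH = -960.18 kJ/s = -960.18 kW
Heat removed = 57611 kJ/min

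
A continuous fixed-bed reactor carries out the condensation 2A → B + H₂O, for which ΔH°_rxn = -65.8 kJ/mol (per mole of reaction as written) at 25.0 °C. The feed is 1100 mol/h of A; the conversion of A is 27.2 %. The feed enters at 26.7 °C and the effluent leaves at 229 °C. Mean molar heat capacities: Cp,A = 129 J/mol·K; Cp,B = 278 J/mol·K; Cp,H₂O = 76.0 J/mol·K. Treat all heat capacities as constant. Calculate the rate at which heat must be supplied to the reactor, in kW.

Extent of reaction ξ = 0.272 × 1100 / 2 = 149.6 mol/h
Reaction term: ξ·ΔH°_rxn = 149.6 × -65.8 = -9843.7 kJ/h
Sensible, feed 26.7→25 °C: -241.23 kJ/h
Outlet flows (mol/h): A 800.8, B 149.6, H₂O 149.6
Sensible, products 25→229 °C: 31877 kJ/h
Q = ΔH = 21792 kJ/h = 6.0535 kW
Heat supplied = 6.0535 kW

Q_in = 6.05 kW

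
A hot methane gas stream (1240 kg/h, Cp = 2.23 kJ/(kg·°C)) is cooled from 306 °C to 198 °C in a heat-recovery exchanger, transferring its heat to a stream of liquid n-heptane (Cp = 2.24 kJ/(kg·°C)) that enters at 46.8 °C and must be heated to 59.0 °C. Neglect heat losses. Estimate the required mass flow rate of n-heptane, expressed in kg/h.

ṁ_c = 10900 kg/h

Heat released by hot stream: Q = 1240 × 2.23 × (306 − 198) = 298640 kJ/h
Energy balance on cold side (adiabatic exchanger): Q = ṁ_c·Cp_c·(T_c,out − T_c,in)
ṁ_c = 298640 / [2.24 × (59.0 − 46.8)] = 10928 kg/h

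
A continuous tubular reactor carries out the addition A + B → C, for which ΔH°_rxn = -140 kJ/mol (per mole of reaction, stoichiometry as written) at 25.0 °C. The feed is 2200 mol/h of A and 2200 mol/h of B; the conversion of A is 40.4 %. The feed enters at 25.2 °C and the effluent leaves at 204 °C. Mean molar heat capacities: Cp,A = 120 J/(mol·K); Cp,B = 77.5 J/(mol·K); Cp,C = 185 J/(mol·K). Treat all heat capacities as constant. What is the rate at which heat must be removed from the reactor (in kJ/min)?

Extent of reaction ξ = 0.404 × 2200 = 888.8 mol/h
Reaction term: ξ·ΔH°_rxn = 888.8 × -140 = -124430 kJ/h
Sensible, feed 25.2→25 °C: -86.9 kJ/h
Outlet flows (mol/h): A 1311.2, B 1311.2, C 888.8
Sensible, products 25→204 °C: 75787 kJ/h
Q = ΔH = -48732 kJ/h = -13.537 kW
Heat removed = 812.2 kJ/min

Q_out = 812 kJ/min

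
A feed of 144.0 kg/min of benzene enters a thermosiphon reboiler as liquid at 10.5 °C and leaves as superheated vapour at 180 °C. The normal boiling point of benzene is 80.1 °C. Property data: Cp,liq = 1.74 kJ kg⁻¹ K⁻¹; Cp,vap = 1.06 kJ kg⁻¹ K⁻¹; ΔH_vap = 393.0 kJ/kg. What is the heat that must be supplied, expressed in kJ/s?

Q = 1490 kJ/s

liquid 10.5→80.1 °C: 121.1 kJ/kg
vaporisation at 80.1 °C: 393 kJ/kg
vapour 80.1→180 °C: 105.89 kJ/kg
Δh = 121.1 + 393 + 105.89 = 620 kJ/kg
Q = ṁ·Δh = 144.0 kg/min × 620 kJ/kg = 89280 kJ/min
|Q| = 1488 kW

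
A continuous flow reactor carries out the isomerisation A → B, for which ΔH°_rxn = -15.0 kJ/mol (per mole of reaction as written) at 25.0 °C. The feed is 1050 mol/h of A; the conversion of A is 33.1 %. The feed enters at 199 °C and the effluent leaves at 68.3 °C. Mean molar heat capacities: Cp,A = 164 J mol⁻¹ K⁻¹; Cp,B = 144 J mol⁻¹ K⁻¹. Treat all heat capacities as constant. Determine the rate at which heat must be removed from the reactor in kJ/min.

Q_out = 467 kJ/min

Extent of reaction ξ = 0.331 × 1050 = 347.55 mol/h
Reaction term: ξ·ΔH°_rxn = 347.55 × -15.0 = -5213.2 kJ/h
Sensible, feed 199→25 °C: -29963 kJ/h
Outlet flows (mol/h): A 702.45, B 347.55
Sensible, products 25→68.3 °C: 7155.3 kJ/h
Q = ΔH = -28021 kJ/h = -7.7835 kW
Heat removed = 467.01 kJ/min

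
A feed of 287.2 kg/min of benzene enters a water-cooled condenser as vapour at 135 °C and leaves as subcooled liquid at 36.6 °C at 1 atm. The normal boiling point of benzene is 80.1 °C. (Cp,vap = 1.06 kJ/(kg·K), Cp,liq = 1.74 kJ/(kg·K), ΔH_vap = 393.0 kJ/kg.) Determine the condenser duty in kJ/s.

Q_c = 2520 kJ/s

vapour 135→80.1 °C: -58.194 kJ/kg
condensation at 80.1 °C: -393 kJ/kg
liquid 80.1→36.6 °C: -75.69 kJ/kg
Δh = -58.194 + -393 + -75.69 = -526.88 kJ/kg
Q = ṁ·Δh = 287.2 kg/min × -526.88 kJ/kg = -151320 kJ/min
|Q| = 2522 kW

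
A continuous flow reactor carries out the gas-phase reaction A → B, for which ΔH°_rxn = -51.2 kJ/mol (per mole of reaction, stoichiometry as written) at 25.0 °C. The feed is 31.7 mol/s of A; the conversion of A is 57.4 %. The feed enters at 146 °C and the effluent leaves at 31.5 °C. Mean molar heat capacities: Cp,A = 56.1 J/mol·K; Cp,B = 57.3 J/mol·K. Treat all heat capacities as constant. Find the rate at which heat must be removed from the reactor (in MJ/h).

Extent of reaction ξ = 0.574 × 31.7 = 18.196 mol/s
Reaction term: ξ·ΔH°_rxn = 18.196 × -51.2 = -931.62 kJ/s
Sensible, feed 146→25 °C: -215.18 kJ/s
Outlet flows (mol/s): A 13.504, B 18.196
Sensible, products 25→31.5 °C: 11.701 kJ/s
Q = ΔH = -1135.1 kJ/s = -1135.1 kW
Heat removed = 4086.4 MJ/h

Q_out = 4090 MJ/h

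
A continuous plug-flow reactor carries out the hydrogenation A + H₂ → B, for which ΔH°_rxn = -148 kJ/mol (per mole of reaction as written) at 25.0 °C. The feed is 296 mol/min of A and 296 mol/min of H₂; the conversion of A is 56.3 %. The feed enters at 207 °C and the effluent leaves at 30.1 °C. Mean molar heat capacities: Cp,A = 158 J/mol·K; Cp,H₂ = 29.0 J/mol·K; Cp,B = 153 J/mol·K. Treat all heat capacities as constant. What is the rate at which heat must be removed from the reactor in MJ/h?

Extent of reaction ξ = 0.563 × 296 = 166.65 mol/min
Reaction term: ξ·ΔH°_rxn = 166.65 × -148 = -24664 kJ/min
Sensible, feed 207→25 °C: -10074 kJ/min
Outlet flows (mol/min): A 129.35, H₂ 129.35, B 166.65
Sensible, products 25→30.1 °C: 253.4 kJ/min
Q = ΔH = -34485 kJ/min = -574.74 kW
Heat removed = 2069.1 MJ/h

Q_out = 2070 MJ/h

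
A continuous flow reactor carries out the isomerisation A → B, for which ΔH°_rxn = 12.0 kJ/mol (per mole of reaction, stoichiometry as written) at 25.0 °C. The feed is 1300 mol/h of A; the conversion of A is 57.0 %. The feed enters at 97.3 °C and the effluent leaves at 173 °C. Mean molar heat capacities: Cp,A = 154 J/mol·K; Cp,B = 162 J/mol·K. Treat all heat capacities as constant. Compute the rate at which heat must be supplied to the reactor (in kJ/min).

Q_in = 415 kJ/min

Extent of reaction ξ = 0.570 × 1300 = 741 mol/h
Reaction term: ξ·ΔH°_rxn = 741 × 12.0 = 8892 kJ/h
Sensible, feed 97.3→25 °C: -14474 kJ/h
Outlet flows (mol/h): A 559, B 741
Sensible, products 25→173 °C: 30507 kJ/h
Q = ΔH = 24924 kJ/h = 6.9235 kW
Heat supplied = 415.41 kJ/min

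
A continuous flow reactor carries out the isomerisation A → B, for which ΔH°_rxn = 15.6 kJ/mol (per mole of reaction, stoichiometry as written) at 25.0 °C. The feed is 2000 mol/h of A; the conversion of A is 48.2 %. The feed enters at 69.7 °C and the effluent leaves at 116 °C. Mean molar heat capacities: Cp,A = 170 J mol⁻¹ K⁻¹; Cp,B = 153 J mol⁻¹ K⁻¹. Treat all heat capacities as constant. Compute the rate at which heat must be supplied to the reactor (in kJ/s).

Extent of reaction ξ = 0.482 × 2000 = 964 mol/h
Reaction term: ξ·ΔH°_rxn = 964 × 15.6 = 15038 kJ/h
Sensible, feed 69.7→25 °C: -15198 kJ/h
Outlet flows (mol/h): A 1036, B 964
Sensible, products 25→116 °C: 29449 kJ/h
Q = ΔH = 29289 kJ/h = 8.1359 kW
Heat supplied = 8.1359 kJ/s

Q_in = 8.14 kJ/s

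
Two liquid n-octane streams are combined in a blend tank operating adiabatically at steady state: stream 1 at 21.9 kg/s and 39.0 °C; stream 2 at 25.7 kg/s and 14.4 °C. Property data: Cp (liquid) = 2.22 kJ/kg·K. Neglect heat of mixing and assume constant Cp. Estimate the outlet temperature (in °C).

Energy balance with Q = 0: Σ ṁᵢCp,ᵢ(T_out − Tᵢ) = 0
Σ ṁᵢCp,ᵢTᵢ = 21.9×2.22×39.0 + 25.7×2.22×14.4 = 2717.7
Σ ṁᵢCp,ᵢ = 21.9×2.22 + 25.7×2.22 = 105.67
T_out = 2717.7 / 105.67 = 25.718 °C

T_out = 25.7 °C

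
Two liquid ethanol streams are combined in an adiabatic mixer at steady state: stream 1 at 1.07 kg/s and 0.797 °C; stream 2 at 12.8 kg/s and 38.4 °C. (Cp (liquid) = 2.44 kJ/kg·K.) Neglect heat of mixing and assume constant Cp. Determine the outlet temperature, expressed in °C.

T_out = 35.5 °C

No heat crosses the boundary, so H_out = H_in.
Σ ṁᵢCp,ᵢTᵢ = 1.07×2.44×0.797 + 12.8×2.44×38.4 = 1201.4
Σ ṁᵢCp,ᵢ = 1.07×2.44 + 12.8×2.44 = 33.843
T_out = 1201.4 / 33.843 = 35.499 °C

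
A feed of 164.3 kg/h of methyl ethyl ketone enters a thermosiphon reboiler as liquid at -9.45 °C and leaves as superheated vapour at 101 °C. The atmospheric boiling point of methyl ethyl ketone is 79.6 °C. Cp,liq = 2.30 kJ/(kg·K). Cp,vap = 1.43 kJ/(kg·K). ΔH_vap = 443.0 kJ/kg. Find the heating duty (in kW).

Q = 31.0 kW

liquid -9.45→79.6 °C: 204.81 kJ/kg
vaporisation at 79.6 °C: 443 kJ/kg
vapour 79.6→101 °C: 30.602 kJ/kg
Δh = 204.81 + 443 + 30.602 = 678.42 kJ/kg
Q = ṁ·Δh = 164.3 kg/h × 678.42 kJ/kg = 111460 kJ/h
|Q| = 30.962 kW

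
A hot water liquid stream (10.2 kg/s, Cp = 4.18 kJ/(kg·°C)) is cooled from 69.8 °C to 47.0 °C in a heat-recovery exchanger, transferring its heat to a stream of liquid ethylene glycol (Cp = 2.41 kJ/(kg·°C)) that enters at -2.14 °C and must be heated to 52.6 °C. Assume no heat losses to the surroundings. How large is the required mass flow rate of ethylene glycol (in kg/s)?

ṁ_c = 7.37 kg/s

Heat released by hot stream: Q = 10.2 × 4.18 × (69.8 − 47.0) = 972.1 kJ/s
Energy balance on cold side (adiabatic exchanger): Q = ṁ_c·Cp_c·(T_c,out − T_c,in)
ṁ_c = 972.1 / [2.41 × (52.6 − -2.14)] = 7.3687 kg/s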